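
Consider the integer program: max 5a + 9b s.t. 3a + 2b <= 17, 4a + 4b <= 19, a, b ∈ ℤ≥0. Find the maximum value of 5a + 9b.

36

(a,b)=(0,4) is feasible, giving 36.
(a,b)=(1,3) is feasible, giving 32.
The best lattice point is (0,4), giving 36.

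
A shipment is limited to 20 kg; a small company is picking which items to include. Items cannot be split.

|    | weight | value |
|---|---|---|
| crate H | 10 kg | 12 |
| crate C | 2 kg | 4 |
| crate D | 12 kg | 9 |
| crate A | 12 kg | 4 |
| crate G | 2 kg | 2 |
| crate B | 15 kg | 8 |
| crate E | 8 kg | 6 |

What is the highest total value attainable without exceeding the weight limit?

22

This is a 0-1 knapsack instance.
Take crate H, crate C, and crate E: weight 10 + 2 + 8 = 20 ≤ 20, value 12 + 4 + 6 = 22.
No other feasible combination does better.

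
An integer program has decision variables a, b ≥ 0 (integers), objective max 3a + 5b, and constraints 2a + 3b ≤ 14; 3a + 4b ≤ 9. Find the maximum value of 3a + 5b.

10

The continuous relaxation peaks at (0, 2.25) with value 11.25; rounding to a feasible lattice point costs some objective.
(a,b)=(0,2): 2·0+3·2=6≤14, 3·0+4·2=8≤9, objective 10.
(a,b)=(1,1): 2·1+3·1=5≤14, 3·1+4·1=7≤9, objective 8.
(a,b)=(0,1): 2·0+3·1=3≤14, 3·0+4·1=4≤9, objective 5.
No feasible integer point exceeds 10.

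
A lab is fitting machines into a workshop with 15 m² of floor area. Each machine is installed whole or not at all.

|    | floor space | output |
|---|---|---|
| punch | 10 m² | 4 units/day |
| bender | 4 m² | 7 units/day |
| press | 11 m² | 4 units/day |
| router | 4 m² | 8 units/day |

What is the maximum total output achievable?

Allowing fractional choices, the relaxed optimum would be about 17.8, but machines are indivisible.
bender + router: floor space 4 + 4 = 8 ≤ 15, output 7 + 8 = 15.
punch + router: floor space 10 + 4 = 14 ≤ 15, output 4 + 8 = 12.
Best is bender and router with total output 15.

15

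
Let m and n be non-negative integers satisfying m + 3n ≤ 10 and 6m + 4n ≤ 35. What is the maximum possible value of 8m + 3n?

The continuous relaxation peaks at (5.83, 0) with value 46.67; rounding to a feasible lattice point costs some objective.
(m,n)=(5,1): 1·5+3·1=8≤10, 6·5+4·1=34≤35, objective 43.
(m,n)=(5,0): 1·5+3·0=5≤10, 6·5+4·0=30≤35, objective 40.
(m,n)=(4,2): 1·4+3·2=10≤10, 6·4+4·2=32≤35, objective 38.
The best lattice point is (5,1), giving 43.

43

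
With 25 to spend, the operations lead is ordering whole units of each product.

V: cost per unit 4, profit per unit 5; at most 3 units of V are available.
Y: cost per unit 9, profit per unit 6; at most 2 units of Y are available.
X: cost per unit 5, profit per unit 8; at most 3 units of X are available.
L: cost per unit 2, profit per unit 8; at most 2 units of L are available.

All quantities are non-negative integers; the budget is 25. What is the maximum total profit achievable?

45

1×V, 3×X, and 2×L: cost 23 ≤ 25, profit 1·5 + 3·8 + 2·8 = 45.
2×V, 2×X, and 2×L: cost 22 ≤ 25, profit 2·5 + 2·8 + 2·8 = 42.
Best is 45.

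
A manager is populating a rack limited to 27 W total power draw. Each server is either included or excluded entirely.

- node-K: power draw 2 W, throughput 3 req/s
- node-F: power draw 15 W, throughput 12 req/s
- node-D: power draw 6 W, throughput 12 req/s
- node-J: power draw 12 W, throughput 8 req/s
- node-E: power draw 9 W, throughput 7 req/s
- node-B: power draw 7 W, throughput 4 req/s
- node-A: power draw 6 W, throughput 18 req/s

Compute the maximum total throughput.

node-K + node-D + node-J + node-A: power draw 2 + 6 + 12 + 6 = 26 ≤ 27, throughput 3 + 12 + 8 + 18 = 41.
node-F + node-D + node-A: power draw 15 + 6 + 6 = 27 ≤ 27, throughput 12 + 12 + 18 = 42.
Best is node-F, node-D, and node-A with total throughput 42.

42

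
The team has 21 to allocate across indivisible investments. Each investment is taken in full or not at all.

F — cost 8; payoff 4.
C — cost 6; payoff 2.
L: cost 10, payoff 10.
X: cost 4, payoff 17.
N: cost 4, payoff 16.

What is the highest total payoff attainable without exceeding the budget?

43

Treat it as a binary knapsack problem.
Allowing fractional choices, the relaxed optimum would be about 44.5, but investments are indivisible.
L + X + N: cost 10 + 4 + 4 = 18 ≤ 21, payoff 10 + 17 + 16 = 43.
C + X + N: cost 6 + 4 + 4 = 14 ≤ 21, payoff 2 + 17 + 16 = 35.
F + X + N: cost 8 + 4 + 4 = 16 ≤ 21, payoff 4 + 17 + 16 = 37.
Best is L, X, and N with total payoff 43.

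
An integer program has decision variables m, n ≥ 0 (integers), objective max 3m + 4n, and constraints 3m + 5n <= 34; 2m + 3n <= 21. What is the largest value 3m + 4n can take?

Relaxing integrality, the LP optimum is 31.50 at (m,n) = (10.5, 0), which is not an integer point.
(m,n)=(9,1): 3·9+5·1=32≤34, 2·9+3·1=21≤21, objective 31.
(m,n)=(10,0): 3·10+5·0=30≤34, 2·10+3·0=20≤21, objective 30.
(m,n)=(8,1): 3·8+5·1=29≤34, 2·8+3·1=19≤21, objective 28.
Maximum is 31 at (m,n)=(9,1).

31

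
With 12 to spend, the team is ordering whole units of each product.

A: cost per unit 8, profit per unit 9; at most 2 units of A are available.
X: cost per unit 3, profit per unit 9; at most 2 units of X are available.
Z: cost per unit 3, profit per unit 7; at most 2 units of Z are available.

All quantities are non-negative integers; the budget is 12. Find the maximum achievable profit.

32

Take 2×X and 2×Z: cost 12 ≤ 12, profit 2·9 + 2·7 = 32.
X has the best ratio (9/3) and is taken to its limit of 2; remaining capacity is filled optimally with the others.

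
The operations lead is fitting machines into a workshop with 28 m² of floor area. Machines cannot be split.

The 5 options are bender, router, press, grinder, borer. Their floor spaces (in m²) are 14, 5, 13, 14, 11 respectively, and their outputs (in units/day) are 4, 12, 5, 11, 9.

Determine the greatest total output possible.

Allowing fractional choices, the relaxed optimum would be about 30.4, but machines are indivisible.
router + grinder: floor space 5 + 14 = 19 ≤ 28, output 12 + 11 = 23.
router + borer: floor space 5 + 11 = 16 ≤ 28, output 12 + 9 = 21.
Best is router and grinder with total output 23.

23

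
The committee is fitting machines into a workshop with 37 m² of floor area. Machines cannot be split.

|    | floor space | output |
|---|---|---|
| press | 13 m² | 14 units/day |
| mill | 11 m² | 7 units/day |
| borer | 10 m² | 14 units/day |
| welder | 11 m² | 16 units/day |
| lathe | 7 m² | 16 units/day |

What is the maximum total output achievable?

46

Take borer, welder, and lathe: floor space 10 + 11 + 7 = 28 ≤ 37, output 14 + 16 + 16 = 46.
No feasible combination exceeds this.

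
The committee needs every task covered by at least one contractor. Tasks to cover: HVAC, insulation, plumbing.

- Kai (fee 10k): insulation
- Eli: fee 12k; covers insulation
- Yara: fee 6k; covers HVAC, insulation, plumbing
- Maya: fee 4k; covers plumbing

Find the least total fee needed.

Yara alone covers HVAC, insulation, plumbing — every task.
Total fee: 6.
No cover costs less than 6.

6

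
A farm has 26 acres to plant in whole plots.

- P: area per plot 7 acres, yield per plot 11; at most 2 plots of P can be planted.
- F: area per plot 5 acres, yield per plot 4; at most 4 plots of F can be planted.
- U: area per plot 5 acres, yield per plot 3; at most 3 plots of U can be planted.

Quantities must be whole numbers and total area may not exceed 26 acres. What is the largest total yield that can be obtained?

30

P has the best ratio (11/7); taking only P gives at most 2×11 = 22 (stopped by the supply cap of 2).
Mixing does better — 2×P and 2×F: area 24 ≤ 26, yield 2·11 + 2·4 = 30.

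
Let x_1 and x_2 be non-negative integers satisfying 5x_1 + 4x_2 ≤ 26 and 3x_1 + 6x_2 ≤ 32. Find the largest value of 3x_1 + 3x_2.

(x_1,x_2)=(2,4): 5·2+4·4=26≤26, 3·2+6·4=30≤32, objective 18.
(x_1,x_2)=(1,4): 5·1+4·4=21≤26, 3·1+6·4=27≤32, objective 15.
(x_1,x_2)=(2,3): 5·2+4·3=22≤26, 3·2+6·3=24≤32, objective 15.
(x_1,x_2)=(0,5): 5·0+4·5=20≤26, 3·0+6·5=30≤32, objective 15.
No feasible integer point exceeds 18.

18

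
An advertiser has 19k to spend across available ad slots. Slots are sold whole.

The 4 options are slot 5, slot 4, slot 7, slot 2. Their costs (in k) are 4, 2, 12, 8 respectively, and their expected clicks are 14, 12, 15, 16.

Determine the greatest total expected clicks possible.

slot 5 + slot 4 + slot 7: cost 4 + 2 + 12 = 18 ≤ 19, expected clicks 14 + 12 + 15 = 41.
slot 5 + slot 2: cost 4 + 8 = 12 ≤ 19, expected clicks 14 + 16 = 30.
slot 5 + slot 4 + slot 2: cost 4 + 2 + 8 = 14 ≤ 19, expected clicks 14 + 12 + 16 = 42.
Best is slot 5, slot 4, and slot 2 with total expected clicks 42.

42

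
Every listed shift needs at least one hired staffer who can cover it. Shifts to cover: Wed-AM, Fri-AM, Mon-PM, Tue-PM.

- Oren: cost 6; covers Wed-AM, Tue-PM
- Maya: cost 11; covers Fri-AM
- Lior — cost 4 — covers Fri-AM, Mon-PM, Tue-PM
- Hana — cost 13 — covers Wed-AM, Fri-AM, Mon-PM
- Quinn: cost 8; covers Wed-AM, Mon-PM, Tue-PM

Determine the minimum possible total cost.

10

Choose Oren and Lior: together they cover Wed-AM, Fri-AM, Mon-PM, Tue-PM — every shift.
Total cost: 6 + 4 = 10.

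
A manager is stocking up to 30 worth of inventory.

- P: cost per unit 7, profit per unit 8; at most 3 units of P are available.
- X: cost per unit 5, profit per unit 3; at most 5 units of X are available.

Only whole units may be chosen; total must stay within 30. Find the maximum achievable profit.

This is a bounded integer knapsack.
P has the best ratio (8/7); taking only P gives at most 3×8 = 24 (stopped by the supply cap of 3).
Mixing does better — 3×P and 1×X: cost 26 ≤ 30, profit 3·8 + 1·3 = 27.

27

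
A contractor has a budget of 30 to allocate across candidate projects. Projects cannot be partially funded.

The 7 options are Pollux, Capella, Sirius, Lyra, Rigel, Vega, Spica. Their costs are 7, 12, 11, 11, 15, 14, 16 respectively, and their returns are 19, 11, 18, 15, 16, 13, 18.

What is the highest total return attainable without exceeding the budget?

52

Allowing fractional choices, the relaxed optimum would be about 53.1, but projects are indivisible.
Pollux + Capella + Lyra: cost 7 + 12 + 11 = 30 ≤ 30, return 19 + 11 + 15 = 45.
Pollux + Sirius + Lyra: cost 7 + 11 + 11 = 29 ≤ 30, return 19 + 18 + 15 = 52.
Pollux + Capella + Sirius: cost 7 + 12 + 11 = 30 ≤ 30, return 19 + 11 + 18 = 48.
Best is Pollux, Sirius, and Lyra with total return 52.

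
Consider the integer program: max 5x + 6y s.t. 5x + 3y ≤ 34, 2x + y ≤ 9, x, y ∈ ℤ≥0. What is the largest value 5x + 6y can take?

54

(x,y)=(0,9) is feasible, giving 54.
(x,y)=(0,8) is feasible, giving 48.
The best lattice point is (0,9), giving 54.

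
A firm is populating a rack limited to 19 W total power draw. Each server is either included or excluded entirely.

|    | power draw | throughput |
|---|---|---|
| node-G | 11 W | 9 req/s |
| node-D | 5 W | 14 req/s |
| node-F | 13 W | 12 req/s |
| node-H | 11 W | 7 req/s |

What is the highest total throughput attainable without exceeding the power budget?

Take node-D and node-F: power draw 5 + 13 = 18 ≤ 19, throughput 14 + 12 = 26.
No other feasible combination does better.

26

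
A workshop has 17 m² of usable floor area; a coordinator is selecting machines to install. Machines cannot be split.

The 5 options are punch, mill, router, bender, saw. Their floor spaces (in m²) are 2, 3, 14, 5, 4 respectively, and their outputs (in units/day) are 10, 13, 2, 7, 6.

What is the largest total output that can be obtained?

36

This is a 0-1 knapsack instance.
Take punch, mill, bender, and saw: floor space 2 + 3 + 5 + 4 = 14 ≤ 17, output 10 + 13 + 7 + 6 = 36.
No other feasible combination does better.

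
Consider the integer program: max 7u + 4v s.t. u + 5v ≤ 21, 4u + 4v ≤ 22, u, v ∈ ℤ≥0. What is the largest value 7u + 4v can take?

35

Relaxing integrality, the LP optimum is 38.50 at (u,v) = (5.5, 0), which is not an integer point.
(u,v)=(5,0) is feasible, giving 35.
(u,v)=(4,1) is feasible, giving 32.
(u,v)=(4,0) is feasible, giving 28.
Maximum is 35 at (u,v)=(5,0).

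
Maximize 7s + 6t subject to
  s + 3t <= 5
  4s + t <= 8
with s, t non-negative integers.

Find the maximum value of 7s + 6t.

14

(s,t)=(2,0) is feasible, giving 14.
(s,t)=(1,1) is feasible, giving 13.
(s,t)=(1,0) is feasible, giving 7.
(s,t)=(0,1) is feasible, giving 6.
Maximum is 14 at (s,t)=(2,0).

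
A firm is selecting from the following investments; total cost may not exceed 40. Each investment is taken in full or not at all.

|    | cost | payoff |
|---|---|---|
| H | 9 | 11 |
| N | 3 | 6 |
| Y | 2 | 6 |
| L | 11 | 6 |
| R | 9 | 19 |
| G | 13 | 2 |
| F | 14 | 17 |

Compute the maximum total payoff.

This is an integer program with binary decision variables.
Allowing fractional choices, the relaxed optimum would be about 60.6, but investments are indivisible.
N + Y + L + R + F: cost 3 + 2 + 11 + 9 + 14 = 39 ≤ 40, payoff 6 + 6 + 6 + 19 + 17 = 54.
H + Y + R + F: cost 9 + 2 + 9 + 14 = 34 ≤ 40, payoff 11 + 6 + 19 + 17 = 53.
H + N + Y + R + F: cost 9 + 3 + 2 + 9 + 14 = 37 ≤ 40, payoff 11 + 6 + 6 + 19 + 17 = 59.
Best is H, N, Y, R, and F with total payoff 59.

59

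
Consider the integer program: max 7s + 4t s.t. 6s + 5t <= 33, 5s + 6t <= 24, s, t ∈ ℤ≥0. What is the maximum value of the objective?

28

Relaxing integrality, the LP optimum is 33.60 at (s,t) = (4.8, 0), which is not an integer point.
(s,t)=(4,0): 6·4+5·0=24≤33, 5·4+6·0=20≤24, objective 28.
(s,t)=(3,1): 6·3+5·1=23≤33, 5·3+6·1=21≤24, objective 25.
(s,t)=(3,0): 6·3+5·0=18≤33, 5·3+6·0=15≤24, objective 21.
The best lattice point is (4,0), giving 28.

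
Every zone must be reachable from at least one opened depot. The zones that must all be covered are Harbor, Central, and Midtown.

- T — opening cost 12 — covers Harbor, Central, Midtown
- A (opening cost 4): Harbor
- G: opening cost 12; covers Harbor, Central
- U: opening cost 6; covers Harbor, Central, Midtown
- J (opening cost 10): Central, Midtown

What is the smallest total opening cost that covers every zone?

6

This is a weighted set-cover instance.
U alone covers Harbor, Central, Midtown — every zone.
Total opening cost: 6.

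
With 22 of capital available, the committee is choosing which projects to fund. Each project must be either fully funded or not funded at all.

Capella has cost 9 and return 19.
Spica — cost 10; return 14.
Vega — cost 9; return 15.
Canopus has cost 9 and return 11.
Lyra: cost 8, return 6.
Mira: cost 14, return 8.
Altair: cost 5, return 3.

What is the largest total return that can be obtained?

Capella + Vega: cost 9 + 9 = 18 ≤ 22, return 19 + 15 = 34.
Capella + Spica: cost 9 + 10 = 19 ≤ 22, return 19 + 14 = 33.
Best is Capella and Vega with total return 34.

34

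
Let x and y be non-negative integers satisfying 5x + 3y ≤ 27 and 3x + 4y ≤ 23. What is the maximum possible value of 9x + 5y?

46

(x,y)=(4,2): 5·4+3·2=26≤27, 3·4+4·2=20≤23, objective 46.
(x,y)=(5,0): 5·5+3·0=25≤27, 3·5+4·0=15≤23, objective 45.
No feasible integer point exceeds 46.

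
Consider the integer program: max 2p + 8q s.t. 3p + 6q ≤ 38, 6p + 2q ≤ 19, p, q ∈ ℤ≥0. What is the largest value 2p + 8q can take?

(p,q)=(0,6): 3·0+6·6=36≤38, 6·0+2·6=12≤19, objective 48.
(p,q)=(1,5): 3·1+6·5=33≤38, 6·1+2·5=16≤19, objective 42.
(p,q)=(0,5): 3·0+6·5=30≤38, 6·0+2·5=10≤19, objective 40.
No feasible integer point exceeds 48.

48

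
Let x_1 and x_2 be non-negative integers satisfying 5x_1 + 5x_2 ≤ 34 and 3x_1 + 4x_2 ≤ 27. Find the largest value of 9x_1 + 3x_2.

(x_1,x_2)=(6,0): 5·6+5·0=30≤34, 3·6+4·0=18≤27, objective 54.
(x_1,x_2)=(5,1): 5·5+5·1=30≤34, 3·5+4·1=19≤27, objective 48.
No feasible integer point exceeds 54.

54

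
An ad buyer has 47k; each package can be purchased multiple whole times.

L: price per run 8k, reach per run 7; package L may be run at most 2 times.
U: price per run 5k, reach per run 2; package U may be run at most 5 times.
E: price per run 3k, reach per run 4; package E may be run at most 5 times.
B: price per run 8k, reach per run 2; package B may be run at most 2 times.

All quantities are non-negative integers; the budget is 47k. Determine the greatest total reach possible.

Take 2×L, 3×U, and 5×E: price 46 ≤ 47, reach 2·7 + 3·2 + 5·4 = 40.
E has the best ratio (4/3) and is taken to its limit of 5; remaining capacity is filled optimally with the others.

40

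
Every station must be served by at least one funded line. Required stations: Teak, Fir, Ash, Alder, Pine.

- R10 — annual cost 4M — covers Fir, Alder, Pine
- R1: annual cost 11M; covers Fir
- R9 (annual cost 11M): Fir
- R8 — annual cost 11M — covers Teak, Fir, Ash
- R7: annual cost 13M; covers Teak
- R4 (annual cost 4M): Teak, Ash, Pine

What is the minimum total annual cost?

8

This is a weighted set-cover instance.
Choose R10 and R4: together they cover Teak, Fir, Ash, Alder, Pine — every station.
Total annual cost: 4 + 4 = 8.
No cover costs less than 8.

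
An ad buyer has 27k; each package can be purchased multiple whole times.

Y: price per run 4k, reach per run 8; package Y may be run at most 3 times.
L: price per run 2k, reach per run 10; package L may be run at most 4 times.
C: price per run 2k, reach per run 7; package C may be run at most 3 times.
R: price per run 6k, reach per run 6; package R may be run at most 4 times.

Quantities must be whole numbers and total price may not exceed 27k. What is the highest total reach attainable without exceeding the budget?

85

This is a bounded integer knapsack.
Take 3×Y, 4×L, and 3×C: price 26 ≤ 27, reach 3·8 + 4·10 + 3·7 = 85.
L has the best ratio (10/2) and is taken to its limit of 4; remaining capacity is filled optimally with the others.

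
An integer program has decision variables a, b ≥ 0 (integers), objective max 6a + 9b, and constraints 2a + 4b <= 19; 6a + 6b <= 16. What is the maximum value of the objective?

18

The continuous relaxation peaks at (0, 2.67) with value 24.00; rounding to a feasible lattice point costs some objective.
(a,b)=(0,2): 2·0+4·2=8≤19, 6·0+6·2=12≤16, objective 18.
(a,b)=(1,1): 2·1+4·1=6≤19, 6·1+6·1=12≤16, objective 15.
(a,b)=(0,1): 2·0+4·1=4≤19, 6·0+6·1=6≤16, objective 9.
Maximum is 18 at (a,b)=(0,2).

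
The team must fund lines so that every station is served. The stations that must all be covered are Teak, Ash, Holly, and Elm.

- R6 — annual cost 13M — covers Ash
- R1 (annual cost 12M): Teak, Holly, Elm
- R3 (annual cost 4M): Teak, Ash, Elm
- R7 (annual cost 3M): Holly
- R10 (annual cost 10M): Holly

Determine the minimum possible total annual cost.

Choose R3 and R7: together they cover Teak, Ash, Holly, Elm — every station.
Total annual cost: 4 + 3 = 7.
No cover costs less than 7.

7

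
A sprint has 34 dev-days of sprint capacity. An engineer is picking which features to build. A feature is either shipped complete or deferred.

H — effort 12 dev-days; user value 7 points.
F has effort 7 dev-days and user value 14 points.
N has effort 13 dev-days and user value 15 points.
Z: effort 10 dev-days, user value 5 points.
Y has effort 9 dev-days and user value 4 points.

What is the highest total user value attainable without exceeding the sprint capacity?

Allowing fractional choices, the relaxed optimum would be about 37.0, but features are indivisible.
F + N + Z: effort 7 + 13 + 10 = 30 ≤ 34, user value 14 + 15 + 5 = 34.
H + F + N: effort 12 + 7 + 13 = 32 ≤ 34, user value 7 + 14 + 15 = 36.
F + N + Y: effort 7 + 13 + 9 = 29 ≤ 34, user value 14 + 15 + 4 = 33.
Best is H, F, and N with total user value 36.

36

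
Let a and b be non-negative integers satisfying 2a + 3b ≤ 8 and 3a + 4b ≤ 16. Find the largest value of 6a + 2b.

24

(a,b)=(4,0): 2·4+3·0=8≤8, 3·4+4·0=12≤16, objective 24.
(a,b)=(3,0): 2·3+3·0=6≤8, 3·3+4·0=9≤16, objective 18.
Maximum is 24 at (a,b)=(4,0).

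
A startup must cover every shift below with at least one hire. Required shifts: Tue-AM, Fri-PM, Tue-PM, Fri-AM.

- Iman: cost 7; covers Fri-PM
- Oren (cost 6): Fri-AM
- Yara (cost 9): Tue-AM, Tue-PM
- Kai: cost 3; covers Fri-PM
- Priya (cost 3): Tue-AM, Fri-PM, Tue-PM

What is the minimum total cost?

Choose Oren and Priya: together they cover Tue-AM, Fri-PM, Tue-PM, Fri-AM — every shift.
Total cost: 6 + 3 = 9.
No cover costs less than 9.

9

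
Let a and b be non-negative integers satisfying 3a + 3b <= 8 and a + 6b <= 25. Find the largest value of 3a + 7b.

14

The continuous relaxation peaks at (0, 2.67) with value 18.67; rounding to a feasible lattice point costs some objective.
(a,b)=(0,2): 3·0+3·2=6≤8, 1·0+6·2=12≤25, objective 14.
(a,b)=(1,1): 3·1+3·1=6≤8, 1·1+6·1=7≤25, objective 10.
(a,b)=(0,1): 3·0+3·1=3≤8, 1·0+6·1=6≤25, objective 7.
Maximum is 14 at (a,b)=(0,2).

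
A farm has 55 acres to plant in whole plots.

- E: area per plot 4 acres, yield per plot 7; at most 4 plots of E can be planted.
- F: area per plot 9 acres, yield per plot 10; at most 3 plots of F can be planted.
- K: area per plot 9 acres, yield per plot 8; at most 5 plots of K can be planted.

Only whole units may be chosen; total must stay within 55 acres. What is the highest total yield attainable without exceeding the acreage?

Take 4×E, 3×F, and 1×K: area 52 ≤ 55, yield 4·7 + 3·10 + 1·8 = 66.
E has the best ratio (7/4) and is taken to its limit of 4; remaining capacity is filled optimally with the others.

66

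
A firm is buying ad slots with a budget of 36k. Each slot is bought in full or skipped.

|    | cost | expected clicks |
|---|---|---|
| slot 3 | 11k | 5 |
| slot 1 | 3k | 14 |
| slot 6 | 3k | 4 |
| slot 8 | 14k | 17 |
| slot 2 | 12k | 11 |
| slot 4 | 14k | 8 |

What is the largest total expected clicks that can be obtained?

46

Allowing fractional choices, the relaxed optimum would be about 48.3, but ad slots are indivisible.
slot 1 + slot 6 + slot 8 + slot 4: cost 3 + 3 + 14 + 14 = 34 ≤ 36, expected clicks 14 + 4 + 17 + 8 = 43.
slot 1 + slot 6 + slot 8 + slot 2: cost 3 + 3 + 14 + 12 = 32 ≤ 36, expected clicks 14 + 4 + 17 + 11 = 46.
slot 1 + slot 8 + slot 2: cost 3 + 14 + 12 = 29 ≤ 36, expected clicks 14 + 17 + 11 = 42.
Best is slot 1, slot 6, slot 8, and slot 2 with total expected clicks 46.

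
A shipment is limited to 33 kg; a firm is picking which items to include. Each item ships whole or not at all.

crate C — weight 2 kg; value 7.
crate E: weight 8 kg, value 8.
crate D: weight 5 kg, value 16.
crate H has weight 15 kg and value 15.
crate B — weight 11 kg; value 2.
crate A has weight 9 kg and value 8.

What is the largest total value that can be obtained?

46

Take crate C, crate E, crate D, and crate H: weight 2 + 8 + 5 + 15 = 30 ≤ 33, value 7 + 8 + 16 + 15 = 46.
No feasible combination exceeds this.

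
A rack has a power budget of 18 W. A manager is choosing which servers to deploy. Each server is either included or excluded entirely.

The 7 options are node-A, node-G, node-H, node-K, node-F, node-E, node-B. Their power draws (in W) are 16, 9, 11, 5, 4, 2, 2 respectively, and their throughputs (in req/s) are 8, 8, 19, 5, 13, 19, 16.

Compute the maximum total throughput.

56

This is an integer program with binary decision variables.
Allowing fractional choices, the relaxed optimum would be about 65.3, but servers are indivisible.
node-G + node-F + node-E + node-B: power draw 9 + 4 + 2 + 2 = 17 ≤ 18, throughput 8 + 13 + 19 + 16 = 56.
node-H + node-E + node-B: power draw 11 + 2 + 2 = 15 ≤ 18, throughput 19 + 19 + 16 = 54.
Best is node-G, node-F, node-E, and node-B with total throughput 56.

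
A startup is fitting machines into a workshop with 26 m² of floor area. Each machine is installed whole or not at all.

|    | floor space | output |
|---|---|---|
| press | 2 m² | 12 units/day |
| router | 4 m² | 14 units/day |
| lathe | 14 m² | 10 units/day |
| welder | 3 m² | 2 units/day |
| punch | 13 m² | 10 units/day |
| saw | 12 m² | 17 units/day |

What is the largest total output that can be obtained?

45

Allowing fractional choices, the relaxed optimum would be about 49.2, but machines are indivisible.
press + router + welder + saw: floor space 2 + 4 + 3 + 12 = 21 ≤ 26, output 12 + 14 + 2 + 17 = 45.
press + router + saw: floor space 2 + 4 + 12 = 18 ≤ 26, output 12 + 14 + 17 = 43.
Best is press, router, welder, and saw with total output 45.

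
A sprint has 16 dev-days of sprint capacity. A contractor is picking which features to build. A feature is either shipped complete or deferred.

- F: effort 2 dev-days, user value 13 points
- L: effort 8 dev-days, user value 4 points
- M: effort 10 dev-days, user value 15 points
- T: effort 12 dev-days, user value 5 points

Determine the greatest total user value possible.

F + T: effort 2 + 12 = 14 ≤ 16, user value 13 + 5 = 18.
F + M: effort 2 + 10 = 12 ≤ 16, user value 13 + 15 = 28.
F + L: effort 2 + 8 = 10 ≤ 16, user value 13 + 4 = 17.
Best is F and M with total user value 28.

28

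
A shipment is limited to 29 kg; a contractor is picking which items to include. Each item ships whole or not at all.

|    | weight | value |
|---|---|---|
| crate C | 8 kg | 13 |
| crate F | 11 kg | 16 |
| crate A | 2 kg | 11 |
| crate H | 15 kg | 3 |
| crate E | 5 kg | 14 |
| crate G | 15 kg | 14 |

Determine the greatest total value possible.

54

Allowing fractional choices, the relaxed optimum would be about 56.8, but items are indivisible.
crate C + crate F + crate E: weight 8 + 11 + 5 = 24 ≤ 29, value 13 + 16 + 14 = 43.
crate F + crate A + crate E: weight 11 + 2 + 5 = 18 ≤ 29, value 16 + 11 + 14 = 41.
crate C + crate F + crate A + crate E: weight 8 + 11 + 2 + 5 = 26 ≤ 29, value 13 + 16 + 11 + 14 = 54.
Best is crate C, crate F, crate A, and crate E with total value 54.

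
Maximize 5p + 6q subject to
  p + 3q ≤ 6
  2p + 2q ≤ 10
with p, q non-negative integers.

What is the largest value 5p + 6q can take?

25

(p,q)=(5,0): 1·5+3·0=5≤6, 2·5+2·0=10≤10, objective 25.
(p,q)=(3,1): 1·3+3·1=6≤6, 2·3+2·1=8≤10, objective 21.
(p,q)=(4,0): 1·4+3·0=4≤6, 2·4+2·0=8≤10, objective 20.
(p,q)=(3,0): 1·3+3·0=3≤6, 2·3+2·0=6≤10, objective 15.
No feasible integer point exceeds 25.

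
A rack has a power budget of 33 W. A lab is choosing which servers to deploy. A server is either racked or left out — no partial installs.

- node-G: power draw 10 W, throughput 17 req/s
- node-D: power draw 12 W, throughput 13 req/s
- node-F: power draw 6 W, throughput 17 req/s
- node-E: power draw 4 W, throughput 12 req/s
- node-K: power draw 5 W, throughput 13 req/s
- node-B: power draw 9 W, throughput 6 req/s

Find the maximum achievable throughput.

60

Allowing fractional choices, the relaxed optimum would be about 67.7, but servers are indivisible.
node-G + node-F + node-E + node-K: power draw 10 + 6 + 4 + 5 = 25 ≤ 33, throughput 17 + 17 + 12 + 13 = 59.
node-G + node-D + node-F + node-K: power draw 10 + 12 + 6 + 5 = 33 ≤ 33, throughput 17 + 13 + 17 + 13 = 60.
Best is node-G, node-D, node-F, and node-K with total throughput 60.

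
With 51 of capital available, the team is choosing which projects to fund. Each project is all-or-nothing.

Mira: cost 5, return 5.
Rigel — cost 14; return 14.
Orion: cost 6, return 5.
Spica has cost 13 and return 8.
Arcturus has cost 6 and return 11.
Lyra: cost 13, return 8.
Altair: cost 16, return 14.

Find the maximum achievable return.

Allowing fractional choices, the relaxed optimum would be about 51.5, but projects are indivisible.
Mira + Rigel + Orion + Arcturus + Altair: cost 5 + 14 + 6 + 6 + 16 = 47 ≤ 51, return 5 + 14 + 5 + 11 + 14 = 49.
Rigel + Arcturus + Lyra + Altair: cost 14 + 6 + 13 + 16 = 49 ≤ 51, return 14 + 11 + 8 + 14 = 47.
Rigel + Spica + Arcturus + Altair: cost 14 + 13 + 6 + 16 = 49 ≤ 51, return 14 + 8 + 11 + 14 = 47.
Best is Mira, Rigel, Orion, Arcturus, and Altair with total return 49.

49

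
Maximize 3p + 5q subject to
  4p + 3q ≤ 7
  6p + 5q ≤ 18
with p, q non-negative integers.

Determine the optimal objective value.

10

Relaxing integrality, the LP optimum is 11.67 at (p,q) = (0, 2.33), which is not an integer point.
(p,q)=(0,2): 4·0+3·2=6≤7, 6·0+5·2=10≤18, objective 10.
(p,q)=(1,1): 4·1+3·1=7≤7, 6·1+5·1=11≤18, objective 8.
Maximum is 10 at (p,q)=(0,2).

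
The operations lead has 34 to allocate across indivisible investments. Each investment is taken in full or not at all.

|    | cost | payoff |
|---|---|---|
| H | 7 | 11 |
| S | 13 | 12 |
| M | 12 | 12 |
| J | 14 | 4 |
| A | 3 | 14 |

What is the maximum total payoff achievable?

Take S, M, and A: cost 13 + 12 + 3 = 28 ≤ 34, payoff 12 + 12 + 14 = 38.
No other feasible combination does better.

38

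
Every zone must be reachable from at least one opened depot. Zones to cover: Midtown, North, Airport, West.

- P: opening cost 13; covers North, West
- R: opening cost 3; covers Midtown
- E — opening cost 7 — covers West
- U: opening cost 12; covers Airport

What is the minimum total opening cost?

Choose P, R, and U: together they cover Midtown, North, Airport, West — every zone.
Total opening cost: 13 + 3 + 12 = 28.
No cover costs less than 28.

28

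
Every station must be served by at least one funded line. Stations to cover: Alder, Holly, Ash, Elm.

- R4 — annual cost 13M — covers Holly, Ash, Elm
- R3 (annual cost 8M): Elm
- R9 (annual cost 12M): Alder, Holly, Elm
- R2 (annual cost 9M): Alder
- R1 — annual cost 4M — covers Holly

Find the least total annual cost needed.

The greedy cost-per-new-station heuristic would pick R9 and R4 for 25, but a cheaper cover exists.
Choose R4 and R2: together they cover Alder, Holly, Ash, Elm — every station.
Total annual cost: 13 + 9 = 22.
No cover costs less than 22.

22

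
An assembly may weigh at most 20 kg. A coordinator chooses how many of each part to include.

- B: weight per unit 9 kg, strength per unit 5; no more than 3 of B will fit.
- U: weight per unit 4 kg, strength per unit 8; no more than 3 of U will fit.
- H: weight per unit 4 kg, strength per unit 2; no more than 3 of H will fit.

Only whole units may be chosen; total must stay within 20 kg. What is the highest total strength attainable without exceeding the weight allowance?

U has the best ratio (8/4); taking only U gives at most 3×8 = 24 (stopped by the supply cap of 3).
Mixing does better — 3×U and 2×H: weight 20 ≤ 20, strength 3·8 + 2·2 = 28.

28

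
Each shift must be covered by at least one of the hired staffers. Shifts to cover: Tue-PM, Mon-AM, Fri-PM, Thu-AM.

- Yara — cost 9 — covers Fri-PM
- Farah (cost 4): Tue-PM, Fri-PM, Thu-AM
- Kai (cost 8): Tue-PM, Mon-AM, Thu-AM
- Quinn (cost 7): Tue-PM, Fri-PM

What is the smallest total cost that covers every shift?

12

This is an integer covering problem.
Choose Farah and Kai: together they cover Tue-PM, Mon-AM, Fri-PM, Thu-AM — every shift.
Total cost: 4 + 8 = 12.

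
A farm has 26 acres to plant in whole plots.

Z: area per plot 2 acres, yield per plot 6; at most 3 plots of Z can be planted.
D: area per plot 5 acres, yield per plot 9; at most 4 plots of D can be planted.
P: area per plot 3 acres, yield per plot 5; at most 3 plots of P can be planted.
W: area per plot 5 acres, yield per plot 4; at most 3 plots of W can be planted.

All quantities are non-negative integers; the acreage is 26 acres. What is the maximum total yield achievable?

54

3×Z and 4×D: area 26 ≤ 26, yield 3·6 + 4·9 = 54.
3×Z, 2×D, and 3×P: area 25 ≤ 26, yield 3·6 + 2·9 + 3·5 = 51.
Best is 54.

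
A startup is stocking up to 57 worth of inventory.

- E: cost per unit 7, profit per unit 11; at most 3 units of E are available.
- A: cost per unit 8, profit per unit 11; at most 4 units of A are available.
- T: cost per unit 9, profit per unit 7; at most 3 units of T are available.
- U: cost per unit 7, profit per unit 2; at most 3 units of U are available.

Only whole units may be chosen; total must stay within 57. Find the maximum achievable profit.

This is a bounded integer knapsack.
3×E and 4×A: cost 53 ≤ 57, profit 3·11 + 4·11 = 77.
2×E, 4×A, and 1×T: cost 55 ≤ 57, profit 2·11 + 4·11 + 1·7 = 73.
Best is 77.

77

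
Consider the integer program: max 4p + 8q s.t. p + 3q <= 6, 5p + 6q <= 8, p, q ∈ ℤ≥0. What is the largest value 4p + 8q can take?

(p,q)=(0,1): 1·0+3·1=3≤6, 5·0+6·1=6≤8, objective 8.
(p,q)=(1,0): 1·1+3·0=1≤6, 5·1+6·0=5≤8, objective 4.
(p,q)=(0,0): 1·0+3·0=0≤6, 5·0+6·0=0≤8, objective 0.
Maximum is 8 at (p,q)=(0,1).

8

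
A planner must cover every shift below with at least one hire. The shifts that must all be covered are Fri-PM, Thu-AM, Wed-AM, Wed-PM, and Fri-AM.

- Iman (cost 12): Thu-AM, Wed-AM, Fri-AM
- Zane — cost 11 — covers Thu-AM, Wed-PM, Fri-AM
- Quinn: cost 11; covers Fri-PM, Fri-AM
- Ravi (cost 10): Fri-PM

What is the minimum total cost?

33

This is an integer covering problem.
Choose Iman, Zane, and Ravi: together they cover Fri-PM, Thu-AM, Wed-AM, Wed-PM, Fri-AM — every shift.
Total cost: 12 + 11 + 10 = 33.
No cover costs less than 33.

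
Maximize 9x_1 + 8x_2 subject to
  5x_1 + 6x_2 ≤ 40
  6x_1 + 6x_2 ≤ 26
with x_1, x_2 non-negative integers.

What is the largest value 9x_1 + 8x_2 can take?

The continuous relaxation peaks at (4.33, 0) with value 39.00; rounding to a feasible lattice point costs some objective.
(x_1,x_2)=(4,0): 5·4+6·0=20≤40, 6·4+6·0=24≤26, objective 36.
(x_1,x_2)=(3,1): 5·3+6·1=21≤40, 6·3+6·1=24≤26, objective 35.
Maximum is 36 at (x_1,x_2)=(4,0).

36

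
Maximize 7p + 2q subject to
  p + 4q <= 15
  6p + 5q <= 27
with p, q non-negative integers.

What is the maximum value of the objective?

The continuous relaxation peaks at (4.5, 0) with value 31.50; rounding to a feasible lattice point costs some objective.
(p,q)=(4,0): 1·4+4·0=4≤15, 6·4+5·0=24≤27, objective 28.
(p,q)=(3,1): 1·3+4·1=7≤15, 6·3+5·1=23≤27, objective 23.
(p,q)=(3,0): 1·3+4·0=3≤15, 6·3+5·0=18≤27, objective 21.
Maximum is 28 at (p,q)=(4,0).

28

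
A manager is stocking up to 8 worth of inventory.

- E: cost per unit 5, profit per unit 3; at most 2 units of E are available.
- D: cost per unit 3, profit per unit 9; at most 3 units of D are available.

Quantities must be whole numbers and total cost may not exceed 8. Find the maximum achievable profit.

18

D has the best ratio (9/3); taking only D gives at most 2×9 = 18 (stopped by the cost limit).
Optimal: 2×D: cost 6 ≤ 8, profit 2·9 = 18.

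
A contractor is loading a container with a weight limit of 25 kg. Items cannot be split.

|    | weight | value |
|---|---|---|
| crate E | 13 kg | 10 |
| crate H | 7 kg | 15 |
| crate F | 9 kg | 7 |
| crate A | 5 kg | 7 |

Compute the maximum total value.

32

Take crate E, crate H, and crate A: weight 13 + 7 + 5 = 25 ≤ 25, value 10 + 15 + 7 = 32.
No other feasible combination does better.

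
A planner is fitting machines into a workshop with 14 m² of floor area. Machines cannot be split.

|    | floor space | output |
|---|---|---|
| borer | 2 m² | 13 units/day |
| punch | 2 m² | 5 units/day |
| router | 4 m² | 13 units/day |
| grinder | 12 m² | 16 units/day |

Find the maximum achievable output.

31

Allowing fractional choices, the relaxed optimum would be about 39.0, but machines are indivisible.
borer + punch + router: floor space 2 + 2 + 4 = 8 ≤ 14, output 13 + 5 + 13 = 31.
borer + grinder: floor space 2 + 12 = 14 ≤ 14, output 13 + 16 = 29.
Best is borer, punch, and router with total output 31.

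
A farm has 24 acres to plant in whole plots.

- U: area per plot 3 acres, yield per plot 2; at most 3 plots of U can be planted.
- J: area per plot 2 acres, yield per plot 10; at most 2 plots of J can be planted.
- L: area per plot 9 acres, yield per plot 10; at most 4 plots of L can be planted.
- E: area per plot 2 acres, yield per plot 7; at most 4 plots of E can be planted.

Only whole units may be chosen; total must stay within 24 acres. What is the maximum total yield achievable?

Take 1×U, 2×J, 1×L, and 4×E: area 24 ≤ 24, yield 1·2 + 2·10 + 1·10 + 4·7 = 60.
J has the best ratio (10/2) and is taken to its limit of 2; remaining capacity is filled optimally with the others.

60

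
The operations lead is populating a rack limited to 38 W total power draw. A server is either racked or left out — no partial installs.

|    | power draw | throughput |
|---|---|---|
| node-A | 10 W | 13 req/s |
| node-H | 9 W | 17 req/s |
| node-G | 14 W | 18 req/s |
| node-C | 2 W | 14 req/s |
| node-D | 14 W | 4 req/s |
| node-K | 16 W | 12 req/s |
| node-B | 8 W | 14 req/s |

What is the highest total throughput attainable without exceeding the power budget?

63

Allowing fractional choices, the relaxed optimum would be about 69.6, but servers are indivisible.
node-H + node-G + node-C + node-B: power draw 9 + 14 + 2 + 8 = 33 ≤ 38, throughput 17 + 18 + 14 + 14 = 63.
node-A + node-H + node-G + node-C: power draw 10 + 9 + 14 + 2 = 35 ≤ 38, throughput 13 + 17 + 18 + 14 = 62.
Best is node-H, node-G, node-C, and node-B with total throughput 63.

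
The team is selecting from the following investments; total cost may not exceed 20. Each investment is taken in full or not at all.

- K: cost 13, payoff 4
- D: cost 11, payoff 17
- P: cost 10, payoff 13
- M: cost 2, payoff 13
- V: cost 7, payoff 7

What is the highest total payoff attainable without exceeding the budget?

Allowing fractional choices, the relaxed optimum would be about 39.1, but investments are indivisible.
D + M: cost 11 + 2 = 13 ≤ 20, payoff 17 + 13 = 30.
D + M + V: cost 11 + 2 + 7 = 20 ≤ 20, payoff 17 + 13 + 7 = 37.
P + M + V: cost 10 + 2 + 7 = 19 ≤ 20, payoff 13 + 13 + 7 = 33.
Best is D, M, and V with total payoff 37.

37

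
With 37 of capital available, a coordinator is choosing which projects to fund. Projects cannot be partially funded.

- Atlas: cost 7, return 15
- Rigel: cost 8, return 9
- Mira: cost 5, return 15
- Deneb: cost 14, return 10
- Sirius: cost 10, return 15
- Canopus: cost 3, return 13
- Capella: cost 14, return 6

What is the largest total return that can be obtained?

67

Treat it as a binary knapsack problem.
Take Atlas, Rigel, Mira, Sirius, and Canopus: cost 7 + 8 + 5 + 10 + 3 = 33 ≤ 37, return 15 + 9 + 15 + 15 + 13 = 67.
No other feasible combination does better.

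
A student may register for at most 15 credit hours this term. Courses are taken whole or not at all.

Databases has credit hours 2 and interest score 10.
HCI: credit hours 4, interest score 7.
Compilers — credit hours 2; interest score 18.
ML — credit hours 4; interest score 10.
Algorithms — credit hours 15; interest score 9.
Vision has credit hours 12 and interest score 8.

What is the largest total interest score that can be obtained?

Databases + HCI + Compilers + ML: credit hours 2 + 4 + 2 + 4 = 12 ≤ 15, interest score 10 + 7 + 18 + 10 = 45.
Databases + Compilers + ML: credit hours 2 + 2 + 4 = 8 ≤ 15, interest score 10 + 18 + 10 = 38.
Best is Databases, HCI, Compilers, and ML with total interest score 45.

45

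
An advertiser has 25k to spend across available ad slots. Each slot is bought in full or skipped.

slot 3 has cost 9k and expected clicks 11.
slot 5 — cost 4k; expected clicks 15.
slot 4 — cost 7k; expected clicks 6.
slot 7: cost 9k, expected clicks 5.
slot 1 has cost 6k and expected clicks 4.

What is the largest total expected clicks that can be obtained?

32

Take slot 3, slot 5, and slot 4: cost 9 + 4 + 7 = 20 ≤ 25, expected clicks 11 + 15 + 6 = 32.
No other feasible combination does better.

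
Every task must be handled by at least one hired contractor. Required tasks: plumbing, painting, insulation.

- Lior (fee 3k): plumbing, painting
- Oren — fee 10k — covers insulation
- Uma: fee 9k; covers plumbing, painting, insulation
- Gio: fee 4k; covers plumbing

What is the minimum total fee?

9

The greedy cost-per-new-task heuristic would pick Lior and Uma for 12, but a cheaper cover exists.
Uma alone covers plumbing, painting, insulation — every task.
Total fee: 9.
No cover costs less than 9.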